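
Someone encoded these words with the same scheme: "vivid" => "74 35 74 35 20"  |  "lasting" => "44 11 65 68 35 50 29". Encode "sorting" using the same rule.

65 53 62 68 35 50 29

Each letter becomes 3×(its alphabet position, a=1..z=26) + 8.
For sorting: s=19→65, o=15→53, r=18→62, t=20→68, i=9→35, n=14→50, g=7→29.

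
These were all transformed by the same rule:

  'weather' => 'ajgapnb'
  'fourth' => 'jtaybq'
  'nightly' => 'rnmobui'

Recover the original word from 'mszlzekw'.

interval

In weather: w→a is +4, e→j is +5, a→g is +6, t→a is +7 — the shift increases by 1 each position. The shift increases by 1 at each position, starting from +4: 4, 5, 6, ….
Decoding mszlzekw: m−4=i, s−5=n, z−6=t, l−7=e, z−8=r, e−9=v, k−10=a, w−11=l.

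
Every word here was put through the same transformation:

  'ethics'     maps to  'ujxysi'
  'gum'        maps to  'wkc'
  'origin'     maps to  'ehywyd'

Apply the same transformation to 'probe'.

fheru

Compare letters: e→u is +16, t→j is +16, h→x is +16 — a constant shift. It's a constant shift of +16 (ROT16).
Applying it to probe: p+16=f, r+16=h, o+16=e, b+16=r, e+16=u.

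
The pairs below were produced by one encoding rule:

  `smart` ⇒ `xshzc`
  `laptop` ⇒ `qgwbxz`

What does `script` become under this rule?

The shift increases by 1 at each position, starting from +5: 5, 6, 7, ….
For script: s+5=x, c+6=i, r+7=y, i+8=q, p+9=y, t+10=d.

xiyqyd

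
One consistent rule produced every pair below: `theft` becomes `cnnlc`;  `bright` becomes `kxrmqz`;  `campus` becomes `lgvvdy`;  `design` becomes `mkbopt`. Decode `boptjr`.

A repeating key of period 2 is used — shifts +9, +6 over and over.
Decoding boptjr: b−9=s, o−6=i, p−9=g, t−6=n, j−9=a, r−6=l.

signal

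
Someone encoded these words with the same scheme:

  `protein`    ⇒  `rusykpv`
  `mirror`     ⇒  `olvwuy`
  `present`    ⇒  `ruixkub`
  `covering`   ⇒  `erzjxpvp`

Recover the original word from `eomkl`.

In protein: p→r is +2, r→u is +3, o→s is +4, t→y is +5 — the shift increases by 1 each position. The shift increases by 1 at each position, starting from +2: 2, 3, 4, ….
Decoding eomkl: e−2=c, o−3=l, m−4=i, k−5=f, l−6=f.

cliff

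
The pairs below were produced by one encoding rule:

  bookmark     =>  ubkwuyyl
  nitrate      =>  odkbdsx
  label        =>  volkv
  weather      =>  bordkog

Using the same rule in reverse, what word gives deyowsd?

The output letters match the input read backwards, each shifted +10: bookmark reversed is kramkoob. Two steps: reverse the string, then apply a Caesar shift of +10.
Reversing it on deyowsd: shift back: d−10=t, e−10=u, y−10=o, o−10=e, w−10=m, s−10=i, d−10=t → tuoemit; then reverse → timeout.

timeout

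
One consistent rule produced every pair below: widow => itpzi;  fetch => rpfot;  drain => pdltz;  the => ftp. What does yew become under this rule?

kpi

Vowels shift forward by 11 and consonants shift forward by 12.
On yew: y(cons)+12=k, e(vowel)+11=p, w(cons)+12=i.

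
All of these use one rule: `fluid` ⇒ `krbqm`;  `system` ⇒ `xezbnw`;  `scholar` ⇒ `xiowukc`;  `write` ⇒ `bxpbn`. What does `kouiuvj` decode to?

Letter i (0-indexed) is shifted by i+5, so successive shifts are 5, 6, 7, ….
Reversing it on kouiuvj: k−5=f, o−6=i, u−7=n, i−8=a, u−9=l, v−10=l, j−11=y.

finally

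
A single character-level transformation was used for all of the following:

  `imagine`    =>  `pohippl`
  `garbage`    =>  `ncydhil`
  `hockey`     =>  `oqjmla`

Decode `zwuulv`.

Shifts by position in imagine: pos 0: i→p (+7), pos 1: m→o (+2), pos 2: a→h (+7), pos 3: g→i (+2) — repeating every 2. It's a Vigenère-style cipher with numeric key [7,2]: position i shifts by key[i mod 2].
Undoing it on zwuulv: z−7=s, w−2=u, u−7=n, u−2=s, l−7=e, v−2=t.

sunset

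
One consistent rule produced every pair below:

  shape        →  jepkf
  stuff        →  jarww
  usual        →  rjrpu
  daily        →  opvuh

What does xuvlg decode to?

climb

s(18)→j(9) and h(7)→e(4) fit y≡17x+15 (mod 26); the inverse of 17 mod 26 is 23. This is an affine cipher: with a=0,…,z=25, each position x becomes (17x+15) mod 26.
Decoding xuvlg: x(23)→23·(23−15)≡2=c; u(20)→23·(20−15)≡11=l; v(21)→23·(21−15)≡8=i; l(11)→23·(11−15)≡12=m; g(6)→23·(6−15)≡1=b (all mod 26).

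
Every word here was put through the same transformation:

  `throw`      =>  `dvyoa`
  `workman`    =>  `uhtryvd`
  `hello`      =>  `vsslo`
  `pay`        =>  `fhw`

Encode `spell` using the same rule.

sslwz

The output letters match the input read backwards, each shifted +7: throw reversed is worht. The word is reversed, then every letter is shifted forward by 7.
Applying it to spell: reverse → lleps; then shift: l+7=s, l+7=s, e+7=l, p+7=w, s+7=z.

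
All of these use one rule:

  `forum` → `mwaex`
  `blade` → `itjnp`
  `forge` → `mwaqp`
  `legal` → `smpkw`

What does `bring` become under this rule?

izrxr

In forum: f→m is +7, o→w is +8, r→a is +9, u→e is +10 — the shift increases by 1 each position. Each letter shifts forward by (position + 7), i.e. 7, 8, 9, … — the shift grows by one for each successive letter.
Applying it to bring: b+7=i, r+8=z, i+9=r, n+10=x, g+11=r.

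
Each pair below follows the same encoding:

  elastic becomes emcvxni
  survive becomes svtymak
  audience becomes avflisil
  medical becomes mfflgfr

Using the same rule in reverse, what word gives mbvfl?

match

In elastic: e→e is +0, l→m is +1, a→c is +2, s→v is +3 — the shift increases by 1 each position. Each letter shifts forward by its position index (0, 1, 2, …) — the shift grows by one for each successive letter.
Undoing it on mbvfl: m−0=m, b−1=a, v−2=t, f−3=c, l−4=h.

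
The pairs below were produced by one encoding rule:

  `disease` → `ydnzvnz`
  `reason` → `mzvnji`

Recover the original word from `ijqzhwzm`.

november

Compare letters: d→y is +21, i→d is +21, s→n is +21 — a constant shift. This is a Caesar cipher with shift 21.
Reversing it on ijqzhwzm: i−21=n, j−21=o, q−21=v, z−21=e, h−21=m, w−21=b, z−21=e, m−21=r.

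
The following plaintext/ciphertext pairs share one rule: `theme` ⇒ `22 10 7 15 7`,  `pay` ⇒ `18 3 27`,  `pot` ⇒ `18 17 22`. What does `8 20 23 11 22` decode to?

fruit

t is letter #20 and maps to 22: an offset of 2. The number is (letter's place in the alphabet, a=1) + 2.
Reversing it on 8 20 23 11 22: 8→(8−2)÷1=6=f, 20→(20−2)÷1=18=r, 23→(23−2)÷1=21=u, 11→(11−2)÷1=9=i, 22→(22−2)÷1=20=t.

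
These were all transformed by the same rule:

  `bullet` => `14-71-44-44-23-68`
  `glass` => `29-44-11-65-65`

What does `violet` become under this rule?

74-35-53-44-23-68

With a=1..z=26, the number is 3·pos + 8.
Applying it to violet: v=22→74, i=9→35, o=15→53, l=12→44, e=5→23, t=20→68.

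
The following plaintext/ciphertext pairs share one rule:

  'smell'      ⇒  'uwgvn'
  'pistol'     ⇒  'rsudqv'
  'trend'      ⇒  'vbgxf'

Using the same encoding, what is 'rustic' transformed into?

Shifts by position in smell: pos 0: s→u (+2), pos 1: m→w (+10), pos 2: e→g (+2), pos 3: l→v (+10) — repeating every 2. The shifts repeat in a cycle of length 2: positions 0,1,… shift by +2, +10, then the pattern repeats.
On rustic: r+2=t, u+10=e, s+2=u, t+10=d, i+2=k, c+10=m.

teudkm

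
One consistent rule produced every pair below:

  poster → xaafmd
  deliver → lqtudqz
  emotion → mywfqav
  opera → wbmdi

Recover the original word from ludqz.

diver

The shifts repeat in a cycle of length 2: positions 0,1,… shift by +8, +12, then the pattern repeats.
Decoding ludqz: l−8=d, u−12=i, d−8=v, q−12=e, z−8=r.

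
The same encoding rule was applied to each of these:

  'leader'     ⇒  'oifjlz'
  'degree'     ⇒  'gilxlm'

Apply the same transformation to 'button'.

eyyzvv

In leader: l→o is +3, e→i is +4, a→f is +5, d→j is +6 — the shift increases by 1 each position. The shift increases by 1 at each position, starting from +3: 3, 4, 5, ….
On button: b+3=e, u+4=y, t+5=y, t+6=z, o+7=v, n+8=v.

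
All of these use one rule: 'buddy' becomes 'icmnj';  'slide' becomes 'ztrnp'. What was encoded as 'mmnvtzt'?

feeling

In buddy: b→i is +7, u→c is +8, d→m is +9, d→n is +10 — the shift increases by 1 each position. Each letter shifts forward by (position + 7), i.e. 7, 8, 9, … — the shift grows by one for each successive letter.
Undoing it on mmnvtzt: m−7=f, m−8=e, n−9=e, v−10=l, t−11=i, z−12=n, t−13=g.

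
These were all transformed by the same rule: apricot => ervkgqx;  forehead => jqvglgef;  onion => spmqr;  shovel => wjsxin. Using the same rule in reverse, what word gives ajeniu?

Shifts by position in apricot: pos 0: a→e (+4), pos 1: p→r (+2), pos 2: r→v (+4), pos 3: i→k (+2) — repeating every 2. It's a Vigenère-style cipher with numeric key [4,2]: position i shifts by key[i mod 2].
Reversing it on ajeniu: a−4=w, j−2=h, e−4=a, n−2=l, i−4=e, u−2=s.

whales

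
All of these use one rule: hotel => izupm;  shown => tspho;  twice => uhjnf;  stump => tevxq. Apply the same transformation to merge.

The shifts repeat in a cycle of length 2: positions 0,1,… shift by +1, +11, then the pattern repeats.
Applying it to merge: m+1=n, e+11=p, r+1=s, g+11=r, e+1=f.

npsrf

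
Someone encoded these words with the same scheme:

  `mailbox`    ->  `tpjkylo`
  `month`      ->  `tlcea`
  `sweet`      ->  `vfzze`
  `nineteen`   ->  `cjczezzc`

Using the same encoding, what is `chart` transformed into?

m(12)→t(19) and a(0)→p(15) fit y≡9x+15 (mod 26); the inverse of 9 mod 26 is 3. Treating letters as 0–25, the rule is x ↦ 9x + 15 (mod 26).
Applying it to chart: c(2)→9·2+15≡7=h; h(7)→9·7+15≡0=a; a(0)→9·0+15≡15=p; r(17)→9·17+15≡12=m; t(19)→9·19+15≡4=e (all mod 26).

hapme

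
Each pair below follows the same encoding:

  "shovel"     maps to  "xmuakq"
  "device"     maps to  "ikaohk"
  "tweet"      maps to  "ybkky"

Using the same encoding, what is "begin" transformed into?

The shift depends on letter class: consonant s→x is +5, but vowel o→u is +6. The rule splits by letter class: vowels +6, consonants +5.
Applying it to begin: b(cons)+5=g, e(vowel)+6=k, g(cons)+5=l, i(vowel)+6=o, n(cons)+5=s.

gklos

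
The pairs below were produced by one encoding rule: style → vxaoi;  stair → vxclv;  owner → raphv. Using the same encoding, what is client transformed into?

A repeating key of period 3 is used — shifts +3, +4, +2 over and over.
Applying it to client: c+3=f, l+4=p, i+2=k, e+3=h, n+4=r, t+2=v.

fpkhrv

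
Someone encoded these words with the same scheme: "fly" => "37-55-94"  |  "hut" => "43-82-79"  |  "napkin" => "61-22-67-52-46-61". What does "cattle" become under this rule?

f(#6)→37 and l(#12)→55: differences scale by 3, so n = 3·pos + 19. The formula is n = 3×(alphabet index, a=1) + 19.
For cattle: c=3→28, a=1→22, t=20→79, t=20→79, l=12→55, e=5→34.

28-22-79-79-55-34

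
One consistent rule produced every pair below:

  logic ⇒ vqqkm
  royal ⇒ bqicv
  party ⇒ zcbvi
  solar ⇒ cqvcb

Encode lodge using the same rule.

Shifts by position in logic: pos 0: l→v (+10), pos 1: o→q (+2), pos 2: g→q (+10), pos 3: i→k (+2) — repeating every 2. It's a Vigenère-style cipher with numeric key [10,2]: position i shifts by key[i mod 2].
For lodge: l+10=v, o+2=q, d+10=n, g+2=i, e+10=o.

vqnio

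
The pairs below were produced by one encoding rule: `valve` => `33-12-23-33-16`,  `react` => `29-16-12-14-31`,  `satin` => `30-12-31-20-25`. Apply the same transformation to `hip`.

v is letter #22 and maps to 33: an offset of 11. The number is (letter's place in the alphabet, a=1) + 11.
On hip: h=8→19, i=9→20, p=16→27.

19-20-27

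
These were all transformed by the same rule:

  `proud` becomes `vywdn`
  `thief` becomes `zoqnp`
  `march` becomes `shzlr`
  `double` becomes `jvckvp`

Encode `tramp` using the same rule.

zyivz

Each letter shifts forward by (position + 6), i.e. 6, 7, 8, … — the shift grows by one for each successive letter.
Applying it to tramp: t+6=z, r+7=y, a+8=i, m+9=v, p+10=z.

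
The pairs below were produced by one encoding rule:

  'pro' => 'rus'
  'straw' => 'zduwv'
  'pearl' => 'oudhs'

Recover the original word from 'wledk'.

The output letters match the input read backwards, each shifted +3: pro reversed is orp. Read the word backwards and shift each letter +3.
Undoing it on wledk: shift back: w−3=t, l−3=i, e−3=b, d−3=a, k−3=h → tibah; then reverse → habit.

habit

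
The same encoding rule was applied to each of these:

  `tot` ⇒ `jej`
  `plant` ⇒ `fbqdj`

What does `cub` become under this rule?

skr

Compare letters: t→j is +16, o→e is +16, t→j is +16 — a constant shift. This is a Caesar cipher with shift 16.
Applying it to cub: c+16=s, u+16=k, b+16=r.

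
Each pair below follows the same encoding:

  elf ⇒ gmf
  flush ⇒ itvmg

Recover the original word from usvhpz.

The output letters match the input read backwards, each shifted +1: elf reversed is fle. Two steps: reverse the string, then apply a Caesar shift of +1.
Undoing it on usvhpz: shift back: u−1=t, s−1=r, v−1=u, h−1=g, p−1=o, z−1=y → trugoy; then reverse → yogurt.

yogurt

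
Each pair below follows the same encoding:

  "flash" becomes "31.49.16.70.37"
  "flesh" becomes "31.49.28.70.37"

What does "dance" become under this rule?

f(#6)→31 and l(#12)→49: differences scale by 3, so n = 3·pos + 13. With a=1..z=26, the number is 3·pos + 13.
For dance: d=4→25, a=1→16, n=14→55, c=3→22, e=5→28.

25.16.55.22.28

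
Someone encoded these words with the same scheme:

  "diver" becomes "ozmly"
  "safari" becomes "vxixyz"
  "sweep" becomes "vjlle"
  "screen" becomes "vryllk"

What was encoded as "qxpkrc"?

launch

d(3)→o(14) and i(8)→z(25) fit y≡23x+23 (mod 26); the inverse of 23 mod 26 is 17. Treating letters as 0–25, the rule is x ↦ 23x + 23 (mod 26).
Reversing it on qxpkrc: q(16)→17·(16−23)≡11=l; x(23)→17·(23−23)≡0=a; p(15)→17·(15−23)≡20=u; k(10)→17·(10−23)≡13=n; r(17)→17·(17−23)≡2=c; c(2)→17·(2−23)≡7=h (all mod 26).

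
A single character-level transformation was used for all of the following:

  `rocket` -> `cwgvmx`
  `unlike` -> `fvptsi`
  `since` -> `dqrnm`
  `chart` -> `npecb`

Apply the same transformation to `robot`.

cwfzb

A repeating key of period 3 is used — shifts +11, +8, +4 over and over.
Applying it to robot: r+11=c, o+8=w, b+4=f, o+11=z, t+8=b.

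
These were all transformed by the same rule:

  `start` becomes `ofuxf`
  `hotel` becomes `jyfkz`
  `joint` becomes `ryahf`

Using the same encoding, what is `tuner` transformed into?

This is an affine cipher: with a=0,…,z=25, each position x becomes (17x+20) mod 26.
For tuner: t(19)→17·19+20≡5=f; u(20)→17·20+20≡22=w; n(13)→17·13+20≡7=h; e(4)→17·4+20≡10=k; r(17)→17·17+20≡23=x (all mod 26).

fwhkx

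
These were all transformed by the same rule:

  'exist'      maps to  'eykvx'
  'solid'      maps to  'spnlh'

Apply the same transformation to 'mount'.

mpwqx

The shift increases by 1 at each position, starting from +0: 0, 1, 2, ….
On mount: m+0=m, o+1=p, u+2=w, n+3=q, t+4=x.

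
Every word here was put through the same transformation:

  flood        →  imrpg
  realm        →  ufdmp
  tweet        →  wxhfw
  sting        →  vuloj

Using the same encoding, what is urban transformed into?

xsebq

Shifts by position in flood: pos 0: f→i (+3), pos 1: l→m (+1), pos 2: o→r (+3), pos 3: o→p (+1) — repeating every 2. A repeating key of period 2 is used — shifts +3, +1 over and over.
On urban: u+3=x, r+1=s, b+3=e, a+1=b, n+3=q.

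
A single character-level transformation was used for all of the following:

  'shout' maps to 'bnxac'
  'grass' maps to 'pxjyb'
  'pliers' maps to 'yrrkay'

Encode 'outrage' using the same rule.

Shifts by position in shout: pos 0: s→b (+9), pos 1: h→n (+6), pos 2: o→x (+9), pos 3: u→a (+6) — repeating every 2. A repeating key of period 2 is used — shifts +9, +6 over and over.
Applying it to outrage: o+9=x, u+6=a, t+9=c, r+6=x, a+9=j, g+6=m, e+9=n.

xacxjmn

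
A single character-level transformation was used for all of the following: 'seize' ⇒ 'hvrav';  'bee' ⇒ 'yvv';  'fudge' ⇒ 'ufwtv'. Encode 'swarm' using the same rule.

Letters are reflected about the middle of the alphabet (position → 25−position): Atbash.
For swarm: s↔h, w↔d, a↔z, r↔i, m↔n.

hdzin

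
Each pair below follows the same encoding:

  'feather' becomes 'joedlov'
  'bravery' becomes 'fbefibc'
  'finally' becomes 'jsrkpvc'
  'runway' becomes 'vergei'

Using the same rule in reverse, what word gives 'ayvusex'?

workout

Shifts by position in feather: pos 0: f→j (+4), pos 1: e→o (+10), pos 2: a→e (+4), pos 3: t→d (+10) — repeating every 2. The shifts repeat in a cycle of length 2: positions 0,1,… shift by +4, +10, then the pattern repeats.
Undoing it on ayvusex: a−4=w, y−10=o, v−4=r, u−10=k, s−4=o, e−10=u, x−4=t.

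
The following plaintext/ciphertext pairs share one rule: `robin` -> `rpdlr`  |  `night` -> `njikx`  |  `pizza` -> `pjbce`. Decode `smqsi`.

slope

In robin: r→r is +0, o→p is +1, b→d is +2, i→l is +3 — the shift increases by 1 each position. Each letter shifts forward by its position index (0, 1, 2, …) — the shift grows by one for each successive letter.
Decoding smqsi: s−0=s, m−1=l, q−2=o, s−3=p, i−4=e.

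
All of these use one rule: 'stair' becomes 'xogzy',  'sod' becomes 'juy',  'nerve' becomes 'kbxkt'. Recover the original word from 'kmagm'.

The output letters match the input read backwards, each shifted +6: stair reversed is riats. The word is reversed, then every letter is shifted forward by 6.
Reversing it on kmagm: shift back: k−6=e, m−6=g, a−6=u, g−6=a, m−6=g → eguag; then reverse → gauge.

gauge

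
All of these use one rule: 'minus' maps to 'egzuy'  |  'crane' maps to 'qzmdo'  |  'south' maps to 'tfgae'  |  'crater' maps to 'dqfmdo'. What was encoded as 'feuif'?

Two steps: reverse the string, then apply a Caesar shift of +12.
Reversing it on feuif: shift back: f−12=t, e−12=s, u−12=i, i−12=w, f−12=t → tsiwt; then reverse → twist.

twist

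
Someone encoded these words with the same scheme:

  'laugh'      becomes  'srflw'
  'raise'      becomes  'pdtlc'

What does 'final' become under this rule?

Two steps: reverse the string, then apply a Caesar shift of +11.
For final: reverse → lanif; then shift: l+11=w, a+11=l, n+11=y, i+11=t, f+11=q.

wlytq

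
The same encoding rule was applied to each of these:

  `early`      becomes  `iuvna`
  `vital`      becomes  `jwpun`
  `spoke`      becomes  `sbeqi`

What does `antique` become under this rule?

uhpwymi

e(4)→i(8) and a(0)→u(20) fit y≡23x+20 (mod 26); the inverse of 23 mod 26 is 17. Each letter's alphabet position (a=0..z=25) is mapped through 23·x+20 mod 26 — an affine cipher.
For antique: a(0)→23·0+20≡20=u; n(13)→23·13+20≡7=h; t(19)→23·19+20≡15=p; i(8)→23·8+20≡22=w; q(16)→23·16+20≡24=y; u(20)→23·20+20≡12=m; e(4)→23·4+20≡8=i (all mod 26).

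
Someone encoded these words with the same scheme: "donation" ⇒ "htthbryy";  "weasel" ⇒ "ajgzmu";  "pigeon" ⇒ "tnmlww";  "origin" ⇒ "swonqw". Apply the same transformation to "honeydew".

The shift increases by 1 at each position, starting from +4: 4, 5, 6, ….
For honeydew: h+4=l, o+5=t, n+6=t, e+7=l, y+8=g, d+9=m, e+10=o, w+11=h.

lttlgmoh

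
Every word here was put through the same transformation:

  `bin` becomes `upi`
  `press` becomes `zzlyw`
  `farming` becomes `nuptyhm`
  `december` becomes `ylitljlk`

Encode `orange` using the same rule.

lnuhyv

The output letters match the input read backwards, each shifted +7: bin reversed is nib. The word is reversed, then every letter is shifted forward by 7.
Applying it to orange: reverse → egnaro; then shift: e+7=l, g+7=n, n+7=u, a+7=h, r+7=y, o+7=v.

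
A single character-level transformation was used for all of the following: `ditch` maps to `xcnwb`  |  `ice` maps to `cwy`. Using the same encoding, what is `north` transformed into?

Compare letters: d→x is +20, i→c is +20, t→n is +20 — a constant shift. Every letter moves 20 places later in the alphabet, wrapping around z→a.
On north: n+20=h, o+20=i, r+20=l, t+20=n, h+20=b.

hilnb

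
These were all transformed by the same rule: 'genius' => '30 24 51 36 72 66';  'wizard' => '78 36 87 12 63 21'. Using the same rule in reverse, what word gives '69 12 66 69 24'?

taste

With a=1..z=26, the number is 3·pos + 9.
Undoing it on 69 12 66 69 24: 69→(69−9)÷3=20=t, 12→(12−9)÷3=1=a, 66→(66−9)÷3=19=s, 69→(69−9)÷3=20=t, 24→(24−9)÷3=5=e.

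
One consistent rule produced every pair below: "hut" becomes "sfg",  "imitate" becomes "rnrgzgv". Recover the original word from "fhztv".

Each pair mirrors across the alphabet (h↔s, u↔f, t↔g): positions sum to 25. This is the alphabet-reversal cipher (Atbash): a becomes z, b becomes y, etc.
Undoing it on fhztv: f↔u, h↔s, z↔a, t↔g, v↔e.

usage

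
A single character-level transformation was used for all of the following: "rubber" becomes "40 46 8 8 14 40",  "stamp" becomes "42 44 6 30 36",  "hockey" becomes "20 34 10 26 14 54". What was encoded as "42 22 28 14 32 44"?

silent

r(#18)→40 and u(#21)→46: differences scale by 2, so n = 2·pos + 4. The formula is n = 2×(alphabet index, a=1) + 4.
Decoding 42 22 28 14 32 44: 42→(42−4)÷2=19=s, 22→(22−4)÷2=9=i, 28→(28−4)÷2=12=l, 14→(14−4)÷2=5=e, 32→(32−4)÷2=14=n, 44→(44−4)÷2=20=t.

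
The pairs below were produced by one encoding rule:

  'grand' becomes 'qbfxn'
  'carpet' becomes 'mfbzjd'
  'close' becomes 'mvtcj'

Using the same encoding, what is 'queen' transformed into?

azjjx

Vowels shift forward by 5 and consonants shift forward by 10.
On queen: q(cons)+10=a, u(vowel)+5=z, e(vowel)+5=j, e(vowel)+5=j, n(cons)+10=x.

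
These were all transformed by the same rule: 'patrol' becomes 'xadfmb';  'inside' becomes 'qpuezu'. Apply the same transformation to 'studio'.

aupgfe

The word is reversed, then every letter is shifted forward by 12.
For studio: reverse → oiduts; then shift: o+12=a, i+12=u, d+12=p, u+12=g, t+12=f, s+12=e.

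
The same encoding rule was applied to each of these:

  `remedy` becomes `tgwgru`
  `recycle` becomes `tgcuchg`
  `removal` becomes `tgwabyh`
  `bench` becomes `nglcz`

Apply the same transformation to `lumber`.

r(17)→t(19) and e(4)→g(6) fit y≡15x+24 (mod 26); the inverse of 15 mod 26 is 7. Treating letters as 0–25, the rule is x ↦ 15x + 24 (mod 26).
Applying it to lumber: l(11)→15·11+24≡7=h; u(20)→15·20+24≡12=m; m(12)→15·12+24≡22=w; b(1)→15·1+24≡13=n; e(4)→15·4+24≡6=g; r(17)→15·17+24≡19=t (all mod 26).

hmwngt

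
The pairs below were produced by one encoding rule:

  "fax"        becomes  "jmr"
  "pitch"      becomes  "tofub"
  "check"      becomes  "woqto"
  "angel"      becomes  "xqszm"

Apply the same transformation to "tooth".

tfaaf

The output letters match the input read backwards, each shifted +12: fax reversed is xaf. The word is reversed, then every letter is shifted forward by 12.
For tooth: reverse → htoot; then shift: h+12=t, t+12=f, o+12=a, o+12=a, t+12=f.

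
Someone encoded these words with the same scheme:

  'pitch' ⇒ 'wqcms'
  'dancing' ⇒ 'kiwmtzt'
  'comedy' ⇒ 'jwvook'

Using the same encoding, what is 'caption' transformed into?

jiydtaa

In pitch: p→w is +7, i→q is +8, t→c is +9, c→m is +10 — the shift increases by 1 each position. The shift increases by 1 at each position, starting from +7: 7, 8, 9, ….
On caption: c+7=j, a+8=i, p+9=y, t+10=d, i+11=t, o+12=a, n+13=a.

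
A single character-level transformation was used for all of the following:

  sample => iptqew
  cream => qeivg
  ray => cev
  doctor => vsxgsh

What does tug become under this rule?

Read the word backwards and shift each letter +4.
For tug: reverse → gut; then shift: g+4=k, u+4=y, t+4=x.

kyx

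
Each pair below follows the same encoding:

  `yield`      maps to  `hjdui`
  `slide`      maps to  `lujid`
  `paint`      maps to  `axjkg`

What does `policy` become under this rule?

y(24)→h(7) and i(8)→j(9) fit y≡21x+23 (mod 26); the inverse of 21 mod 26 is 5. Treating letters as 0–25, the rule is x ↦ 21x + 23 (mod 26).
For policy: p(15)→21·15+23≡0=a; o(14)→21·14+23≡5=f; l(11)→21·11+23≡20=u; i(8)→21·8+23≡9=j; c(2)→21·2+23≡13=n; y(24)→21·24+23≡7=h (all mod 26).

afujnh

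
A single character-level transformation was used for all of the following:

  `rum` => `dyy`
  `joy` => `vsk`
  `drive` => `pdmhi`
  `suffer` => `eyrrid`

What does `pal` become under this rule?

The shift depends on letter class: consonant r→d is +12, but vowel u→y is +4. The rule splits by letter class: vowels +4, consonants +12.
On pal: p(cons)+12=b, a(vowel)+4=e, l(cons)+12=x.

bex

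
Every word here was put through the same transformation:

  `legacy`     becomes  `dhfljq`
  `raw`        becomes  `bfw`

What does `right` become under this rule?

Read the word backwards and shift each letter +5.
For right: reverse → thgir; then shift: t+5=y, h+5=m, g+5=l, i+5=n, r+5=w.

ymlnw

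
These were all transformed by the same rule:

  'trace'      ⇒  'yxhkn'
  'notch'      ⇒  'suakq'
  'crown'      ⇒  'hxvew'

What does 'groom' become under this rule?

lxvwv

In trace: t→y is +5, r→x is +6, a→h is +7, c→k is +8 — the shift increases by 1 each position. Letter i (0-indexed) is shifted by i+5, so successive shifts are 5, 6, 7, ….
Applying it to groom: g+5=l, r+6=x, o+7=v, o+8=w, m+9=v.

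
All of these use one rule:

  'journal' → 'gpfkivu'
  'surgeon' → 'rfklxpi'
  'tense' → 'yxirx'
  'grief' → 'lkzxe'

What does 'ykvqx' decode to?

trade

Each letter's alphabet position (a=0..z=25) is mapped through 7·x+21 mod 26 — an affine cipher.
Decoding ykvqx: y(24)→15·(24−21)≡19=t; k(10)→15·(10−21)≡17=r; v(21)→15·(21−21)≡0=a; q(16)→15·(16−21)≡3=d; x(23)→15·(23−21)≡4=e (all mod 26).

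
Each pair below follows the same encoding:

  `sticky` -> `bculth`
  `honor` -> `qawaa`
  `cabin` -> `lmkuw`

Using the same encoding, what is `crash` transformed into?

The shift depends on letter class: consonant s→b is +9, but vowel i→u is +12. The rule splits by letter class: vowels +12, consonants +9.
On crash: c(cons)+9=l, r(cons)+9=a, a(vowel)+12=m, s(cons)+9=b, h(cons)+9=q.

lambq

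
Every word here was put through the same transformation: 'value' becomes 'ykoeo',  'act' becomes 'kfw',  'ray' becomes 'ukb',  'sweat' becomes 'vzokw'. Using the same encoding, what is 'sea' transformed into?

vok

Two shifts are in play — +10 for a/e/i/o/u, +3 for every other letter.
On sea: s(cons)+3=v, e(vowel)+10=o, a(vowel)+10=k.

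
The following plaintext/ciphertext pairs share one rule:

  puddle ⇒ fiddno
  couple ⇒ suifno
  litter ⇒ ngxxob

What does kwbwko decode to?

This is an affine cipher: with a=0,…,z=25, each position x becomes (11x+22) mod 26.
Reversing it on kwbwko: k(10)→19·(10−22)≡6=g; w(22)→19·(22−22)≡0=a; b(1)→19·(1−22)≡17=r; w(22)→19·(22−22)≡0=a; k(10)→19·(10−22)≡6=g; o(14)→19·(14−22)≡4=e (all mod 26).

garage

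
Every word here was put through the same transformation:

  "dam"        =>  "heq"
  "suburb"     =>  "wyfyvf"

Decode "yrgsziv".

uncover

Each letter is shifted forward by 4 in the alphabet (a Caesar shift of +4).
Decoding yrgsziv: y−4=u, r−4=n, g−4=c, s−4=o, z−4=v, i−4=e, v−4=r.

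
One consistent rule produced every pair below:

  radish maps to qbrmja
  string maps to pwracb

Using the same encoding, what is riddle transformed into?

The output letters match the input read backwards, each shifted +9: radish reversed is hsidar. The word is reversed, then every letter is shifted forward by 9.
On riddle: reverse → elddir; then shift: e+9=n, l+9=u, d+9=m, d+9=m, i+9=r, r+9=a.

nummra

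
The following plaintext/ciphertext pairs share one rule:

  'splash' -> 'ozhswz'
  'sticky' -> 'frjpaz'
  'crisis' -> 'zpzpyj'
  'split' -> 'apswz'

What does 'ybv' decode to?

The word is reversed, then every letter is shifted forward by 7.
Reversing it on ybv: shift back: y−7=r, b−7=u, v−7=o → ruo; then reverse → our.

our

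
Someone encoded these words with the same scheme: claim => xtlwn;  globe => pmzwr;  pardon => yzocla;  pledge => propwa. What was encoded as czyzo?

The output letters match the input read backwards, each shifted +11: claim reversed is mialc. Two steps: reverse the string, then apply a Caesar shift of +11.
Reversing it on czyzo: shift back: c−11=r, z−11=o, y−11=n, z−11=o, o−11=d → ronod; then reverse → donor.

donor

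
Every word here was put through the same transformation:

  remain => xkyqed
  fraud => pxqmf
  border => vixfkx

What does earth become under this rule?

kqxhz

Treating letters as 0–25, the rule is x ↦ 5x + 16 (mod 26).
For earth: e(4)→5·4+16≡10=k; a(0)→5·0+16≡16=q; r(17)→5·17+16≡23=x; t(19)→5·19+16≡7=h; h(7)→5·7+16≡25=z (all mod 26).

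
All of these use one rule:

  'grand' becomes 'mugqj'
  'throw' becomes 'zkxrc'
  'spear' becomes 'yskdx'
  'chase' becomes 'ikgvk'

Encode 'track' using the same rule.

Shifts by position in grand: pos 0: g→m (+6), pos 1: r→u (+3), pos 2: a→g (+6), pos 3: n→q (+3) — repeating every 2. A repeating key of period 2 is used — shifts +6, +3 over and over.
For track: t+6=z, r+3=u, a+6=g, c+3=f, k+6=q.

zugfq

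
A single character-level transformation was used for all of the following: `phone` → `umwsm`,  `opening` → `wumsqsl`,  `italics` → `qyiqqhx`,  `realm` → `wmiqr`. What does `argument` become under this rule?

The shift depends on letter class: consonant p→u is +5, but vowel o→w is +8. The rule splits by letter class: vowels +8, consonants +5.
Applying it to argument: a(vowel)+8=i, r(cons)+5=w, g(cons)+5=l, u(vowel)+8=c, m(cons)+5=r, e(vowel)+8=m, n(cons)+5=s, t(cons)+5=y.

iwlcrmsy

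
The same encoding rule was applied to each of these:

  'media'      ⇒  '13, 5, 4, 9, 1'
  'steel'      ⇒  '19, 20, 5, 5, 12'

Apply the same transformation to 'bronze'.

Each letter is replaced by its alphabet position (a=1, b=2, …, z=26).
On bronze: b=2→2, r=18→18, o=15→15, n=14→14, z=26→26, e=5→5.

2, 18, 15, 14, 26, 5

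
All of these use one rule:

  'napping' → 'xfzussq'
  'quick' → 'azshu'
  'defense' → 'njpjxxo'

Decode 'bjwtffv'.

removal

Shifts by position in napping: pos 0: n→x (+10), pos 1: a→f (+5), pos 2: p→z (+10), pos 3: p→u (+5) — repeating every 2. A repeating key of period 2 is used — shifts +10, +5 over and over.
Reversing it on bjwtffv: b−10=r, j−5=e, w−10=m, t−5=o, f−10=v, f−5=a, v−10=l.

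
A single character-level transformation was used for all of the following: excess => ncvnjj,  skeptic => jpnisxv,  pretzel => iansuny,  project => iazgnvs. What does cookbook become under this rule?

e(4)→n(13) and x(23)→c(2) fit y≡9x+3 (mod 26); the inverse of 9 mod 26 is 3. Each letter's alphabet position (a=0..z=25) is mapped through 9·x+3 mod 26 — an affine cipher.
Applying it to cookbook: c(2)→9·2+3≡21=v; o(14)→9·14+3≡25=z; o(14)→9·14+3≡25=z; k(10)→9·10+3≡15=p; b(1)→9·1+3≡12=m; o(14)→9·14+3≡25=z; o(14)→9·14+3≡25=z; k(10)→9·10+3≡15=p (all mod 26).

vzzpmzzp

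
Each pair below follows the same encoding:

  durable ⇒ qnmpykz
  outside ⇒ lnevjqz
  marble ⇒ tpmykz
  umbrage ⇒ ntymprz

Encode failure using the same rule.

ipjknmz

d(3)→q(16) and u(20)→n(13) fit y≡9x+15 (mod 26); the inverse of 9 mod 26 is 3. Each letter's alphabet position (a=0..z=25) is mapped through 9·x+15 mod 26 — an affine cipher.
Applying it to failure: f(5)→9·5+15≡8=i; a(0)→9·0+15≡15=p; i(8)→9·8+15≡9=j; l(11)→9·11+15≡10=k; u(20)→9·20+15≡13=n; r(17)→9·17+15≡12=m; e(4)→9·4+15≡25=z (all mod 26).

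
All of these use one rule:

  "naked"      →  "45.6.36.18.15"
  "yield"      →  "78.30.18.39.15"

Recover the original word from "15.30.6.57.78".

n(#14)→45 and a(#1)→6: differences scale by 3, so n = 3·pos + 3. With a=1..z=26, the number is 3·pos + 3.
Decoding 15.30.6.57.78: 15→(15−3)÷3=4=d, 30→(30−3)÷3=9=i, 6→(6−3)÷3=1=a, 57→(57−3)÷3=18=r, 78→(78−3)÷3=25=y.

diary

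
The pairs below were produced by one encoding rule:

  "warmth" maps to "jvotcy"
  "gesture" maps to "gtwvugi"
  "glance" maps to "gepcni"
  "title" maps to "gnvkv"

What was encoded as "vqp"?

Read the word backwards and shift each letter +2.
Decoding vqp: shift back: v−2=t, q−2=o, p−2=n → ton; then reverse → not.

not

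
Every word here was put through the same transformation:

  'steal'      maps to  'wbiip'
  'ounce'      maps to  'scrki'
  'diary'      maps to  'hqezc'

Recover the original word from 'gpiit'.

Shifts by position in steal: pos 0: s→w (+4), pos 1: t→b (+8), pos 2: e→i (+4), pos 3: a→i (+8) — repeating every 2. The shifts repeat in a cycle of length 2: positions 0,1,… shift by +4, +8, then the pattern repeats.
Reversing it on gpiit: g−4=c, p−8=h, i−4=e, i−8=a, t−4=p.

cheap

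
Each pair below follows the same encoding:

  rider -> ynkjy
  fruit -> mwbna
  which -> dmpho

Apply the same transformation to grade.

Shifts by position in rider: pos 0: r→y (+7), pos 1: i→n (+5), pos 2: d→k (+7), pos 3: e→j (+5) — repeating every 2. A repeating key of period 2 is used — shifts +7, +5 over and over.
Applying it to grade: g+7=n, r+5=w, a+7=h, d+5=i, e+7=l.

nwhil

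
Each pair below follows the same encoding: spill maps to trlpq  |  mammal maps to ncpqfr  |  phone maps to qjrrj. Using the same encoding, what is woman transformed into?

In spill: s→t is +1, p→r is +2, i→l is +3, l→p is +4 — the shift increases by 1 each position. The shift increases by 1 at each position, starting from +1: 1, 2, 3, ….
Applying it to woman: w+1=x, o+2=q, m+3=p, a+4=e, n+5=s.

xqpes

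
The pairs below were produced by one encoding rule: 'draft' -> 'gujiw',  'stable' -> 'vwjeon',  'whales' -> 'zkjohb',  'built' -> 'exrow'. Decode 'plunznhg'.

Shifts by position in draft: pos 0: d→g (+3), pos 1: r→u (+3), pos 2: a→j (+9), pos 3: f→i (+3), pos 4: t→w (+3) — repeating every 3. It's a Vigenère-style cipher with numeric key [3,3,9]: position i shifts by key[i mod 3].
Undoing it on plunznhg: p−3=m, l−3=i, u−9=l, n−3=k, z−3=w, n−9=e, h−3=e, g−3=d.

milkweed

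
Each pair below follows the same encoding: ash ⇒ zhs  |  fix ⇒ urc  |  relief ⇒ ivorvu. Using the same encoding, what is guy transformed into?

This is the alphabet-reversal cipher (Atbash): a becomes z, b becomes y, etc.
On guy: g↔t, u↔f, y↔b.

tfb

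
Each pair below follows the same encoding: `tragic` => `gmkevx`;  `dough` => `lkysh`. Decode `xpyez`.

vault

The output letters match the input read backwards, each shifted +4: tragic reversed is cigart. The word is reversed, then every letter is shifted forward by 4.
Reversing it on xpyez: shift back: x−4=t, p−4=l, y−4=u, e−4=a, z−4=v → tluav; then reverse → vault.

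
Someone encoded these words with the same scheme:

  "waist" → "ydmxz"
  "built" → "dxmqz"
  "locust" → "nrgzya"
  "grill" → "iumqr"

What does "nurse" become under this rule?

pxvxk

In waist: w→y is +2, a→d is +3, i→m is +4, s→x is +5 — the shift increases by 1 each position. Each letter shifts forward by (position + 2), i.e. 2, 3, 4, … — the shift grows by one for each successive letter.
For nurse: n+2=p, u+3=x, r+4=v, s+5=x, e+6=k.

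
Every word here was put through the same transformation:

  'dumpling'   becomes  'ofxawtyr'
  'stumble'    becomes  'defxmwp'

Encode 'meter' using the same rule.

Compare letters: d→o is +11, u→f is +11, m→x is +11 — a constant shift. Every letter moves 11 places later in the alphabet, wrapping around z→a.
Applying it to meter: m+11=x, e+11=p, t+11=e, e+11=p, r+11=c.

xpepc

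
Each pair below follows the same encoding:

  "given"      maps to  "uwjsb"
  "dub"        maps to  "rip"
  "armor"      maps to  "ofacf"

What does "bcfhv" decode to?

Each letter is shifted forward by 14 in the alphabet (a Caesar shift of +14).
Decoding bcfhv: b−14=n, c−14=o, f−14=r, h−14=t, v−14=h.

north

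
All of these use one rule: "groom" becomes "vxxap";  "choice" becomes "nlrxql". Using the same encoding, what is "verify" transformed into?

The output letters match the input read backwards, each shifted +9: groom reversed is moorg. Read the word backwards and shift each letter +9.
On verify: reverse → yfirev; then shift: y+9=h, f+9=o, i+9=r, r+9=a, e+9=n, v+9=e.

horane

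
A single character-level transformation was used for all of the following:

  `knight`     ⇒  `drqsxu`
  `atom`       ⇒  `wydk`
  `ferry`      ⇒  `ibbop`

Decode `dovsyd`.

toilet

The output letters match the input read backwards, each shifted +10: knight reversed is thgink. Read the word backwards and shift each letter +10.
Undoing it on dovsyd: shift back: d−10=t, o−10=e, v−10=l, s−10=i, y−10=o, d−10=t → teliot; then reverse → toilet.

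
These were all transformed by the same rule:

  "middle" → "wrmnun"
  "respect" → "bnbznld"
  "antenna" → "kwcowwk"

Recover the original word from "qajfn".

grave

Shifts by position in middle: pos 0: m→w (+10), pos 1: i→r (+9), pos 2: d→m (+9), pos 3: d→n (+10), pos 4: l→u (+9), pos 5: e→n (+9) — repeating every 3. The shifts repeat in a cycle of length 3: positions 0,1,… shift by +10, +9, +9, then the pattern repeats.
Decoding qajfn: q−10=g, a−9=r, j−9=a, f−10=v, n−9=e.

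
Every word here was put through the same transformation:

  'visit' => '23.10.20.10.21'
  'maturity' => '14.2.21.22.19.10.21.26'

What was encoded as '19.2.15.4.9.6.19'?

rancher

The number is (letter's place in the alphabet, a=1) + 1.
Reversing it on 19.2.15.4.9.6.19: 19→(19−1)÷1=18=r, 2→(2−1)÷1=1=a, 15→(15−1)÷1=14=n, 4→(4−1)÷1=3=c, 9→(9−1)÷1=8=h, 6→(6−1)÷1=5=e, 19→(19−1)÷1=18=r.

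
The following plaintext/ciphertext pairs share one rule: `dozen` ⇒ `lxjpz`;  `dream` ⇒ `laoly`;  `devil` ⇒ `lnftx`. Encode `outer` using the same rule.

The shift increases by 1 at each position, starting from +8: 8, 9, 10, ….
On outer: o+8=w, u+9=d, t+10=d, e+11=p, r+12=d.

wddpd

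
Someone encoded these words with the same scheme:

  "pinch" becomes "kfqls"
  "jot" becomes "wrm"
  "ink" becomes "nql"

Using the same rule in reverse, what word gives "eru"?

rob

The output letters match the input read backwards, each shifted +3: pinch reversed is hcnip. The word is reversed, then every letter is shifted forward by 3.
Undoing it on eru: shift back: e−3=b, r−3=o, u−3=r → bor; then reverse → rob.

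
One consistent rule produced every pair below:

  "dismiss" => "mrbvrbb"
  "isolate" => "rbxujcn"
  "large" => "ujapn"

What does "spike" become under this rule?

byrtn

Compare letters: d→m is +9, i→r is +9, s→b is +9 — a constant shift. Every letter moves 9 places later in the alphabet, wrapping around z→a.
Applying it to spike: s+9=b, p+9=y, i+9=r, k+9=t, e+9=n.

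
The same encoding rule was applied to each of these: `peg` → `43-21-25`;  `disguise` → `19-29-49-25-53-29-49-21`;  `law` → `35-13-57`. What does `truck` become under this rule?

p(#16)→43 and e(#5)→21: differences scale by 2, so n = 2·pos + 11. With a=1..z=26, the number is 2·pos + 11.
On truck: t=20→51, r=18→47, u=21→53, c=3→17, k=11→33.

51-47-53-17-33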